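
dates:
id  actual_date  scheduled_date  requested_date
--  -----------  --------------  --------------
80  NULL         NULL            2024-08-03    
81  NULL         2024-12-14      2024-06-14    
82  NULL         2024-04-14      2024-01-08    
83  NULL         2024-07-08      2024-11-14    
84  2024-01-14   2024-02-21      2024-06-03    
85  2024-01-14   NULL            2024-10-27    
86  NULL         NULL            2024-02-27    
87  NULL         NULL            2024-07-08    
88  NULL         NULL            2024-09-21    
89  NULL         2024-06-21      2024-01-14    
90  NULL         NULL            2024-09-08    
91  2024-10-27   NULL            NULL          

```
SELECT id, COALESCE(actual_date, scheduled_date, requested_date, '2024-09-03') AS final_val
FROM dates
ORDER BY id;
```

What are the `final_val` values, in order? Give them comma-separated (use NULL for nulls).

2024-08-03, 2024-12-14, 2024-04-14, 2024-07-08, 2024-01-14, 2024-01-14, 2024-02-27, 2024-07-08, 2024-09-21, 2024-06-21, 2024-09-08, 2024-10-27

id=80: actual_date=NULL, scheduled_date=NULL, requested_date=2024-08-03 → 2024-08-03
id=81: actual_date=NULL, scheduled_date=2024-12-14 → 2024-12-14
id=82: actual_date=NULL, scheduled_date=2024-04-14 → 2024-04-14
id=83: actual_date=NULL, scheduled_date=2024-07-08 → 2024-07-08
id=84: actual_date=2024-01-14 → 2024-01-14
id=85: actual_date=2024-01-14 → 2024-01-14
id=86: actual_date=NULL, scheduled_date=NULL, requested_date=2024-02-27 → 2024-02-27
id=87: actual_date=NULL, scheduled_date=NULL, requested_date=2024-07-08 → 2024-07-08
id=88: actual_date=NULL, scheduled_date=NULL, requested_date=2024-09-21 → 2024-09-21
id=89: actual_date=NULL, scheduled_date=2024-06-21 → 2024-06-21
id=90: actual_date=NULL, scheduled_date=NULL, requested_date=2024-09-08 → 2024-09-08
id=91: actual_date=2024-10-27 → 2024-10-27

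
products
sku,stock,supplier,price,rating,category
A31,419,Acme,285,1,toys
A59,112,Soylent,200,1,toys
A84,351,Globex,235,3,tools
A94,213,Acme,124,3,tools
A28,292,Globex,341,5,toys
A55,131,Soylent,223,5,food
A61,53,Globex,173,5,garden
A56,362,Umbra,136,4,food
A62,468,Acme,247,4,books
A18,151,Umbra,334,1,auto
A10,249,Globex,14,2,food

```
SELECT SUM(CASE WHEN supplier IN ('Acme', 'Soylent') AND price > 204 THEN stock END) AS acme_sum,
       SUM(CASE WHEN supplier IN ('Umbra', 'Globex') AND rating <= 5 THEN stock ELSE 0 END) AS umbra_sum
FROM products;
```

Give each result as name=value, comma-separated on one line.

[acme_sum: supplier IN ('Acme', 'Soylent') AND price > 204]
sku=A31: ✓ → 419
sku=A59: ✗
sku=A84: ✗
sku=A94: ✗
sku=A28: ✗
sku=A55: ✓ → 131
sku=A61: ✗
sku=A56: ✗
sku=A62: ✓ → 468
sku=A18: ✗
sku=A10: ✗
acme_sum = 419 + 131 + 468 = 1018
—
[umbra_sum: supplier IN ('Umbra', 'Globex') AND rating <= 5]
sku=A31: ✗
sku=A59: ✗
sku=A84: ✓ → 351
sku=A94: ✗
sku=A28: ✓ → 292
sku=A55: ✗
sku=A61: ✓ → 53
sku=A56: ✓ → 362
sku=A62: ✗
sku=A18: ✓ → 151
sku=A10: ✓ → 249
umbra_sum = 351 + 292 + 53 + 362 + 151 + 249 = 1458

acme_sum=1018, umbra_sum=1458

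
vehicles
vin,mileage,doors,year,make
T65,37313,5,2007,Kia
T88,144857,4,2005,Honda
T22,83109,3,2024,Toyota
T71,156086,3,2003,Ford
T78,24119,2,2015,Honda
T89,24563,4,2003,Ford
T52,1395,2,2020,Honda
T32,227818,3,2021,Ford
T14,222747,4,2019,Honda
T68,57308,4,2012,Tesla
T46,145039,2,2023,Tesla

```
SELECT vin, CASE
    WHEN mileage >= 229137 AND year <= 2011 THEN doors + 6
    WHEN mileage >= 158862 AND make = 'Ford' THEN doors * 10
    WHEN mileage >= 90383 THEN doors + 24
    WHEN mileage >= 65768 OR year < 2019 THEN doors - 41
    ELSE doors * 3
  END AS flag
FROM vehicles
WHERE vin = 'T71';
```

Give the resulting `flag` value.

27

vin = T71: mileage=156086, doors=3, year=2003, make=Ford.
mileage >= 229137 AND year <= 2011 → false
mileage >= 158862 AND make = 'Ford' → false
mileage >= 90383 → true → 27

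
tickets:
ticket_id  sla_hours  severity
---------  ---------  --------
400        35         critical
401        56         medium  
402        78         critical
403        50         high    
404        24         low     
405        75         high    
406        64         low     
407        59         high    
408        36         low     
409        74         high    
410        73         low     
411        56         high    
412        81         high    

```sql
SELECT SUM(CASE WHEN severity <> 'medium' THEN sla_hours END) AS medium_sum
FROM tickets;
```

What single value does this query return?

705

ticket_id=400: ✓ → 35
ticket_id=401: ✗
ticket_id=402: ✓ → 78
ticket_id=403: ✓ → 50
ticket_id=404: ✓ → 24
ticket_id=405: ✓ → 75
ticket_id=406: ✓ → 64
ticket_id=407: ✓ → 59
ticket_id=408: ✓ → 36
ticket_id=409: ✓ → 74
ticket_id=410: ✓ → 73
ticket_id=411: ✓ → 56
ticket_id=412: ✓ → 81
medium_sum = 35 + 78 + 50 + 24 + 75 + 64 + 59 + 36 + 74 + 73 + 56 + 81 = 705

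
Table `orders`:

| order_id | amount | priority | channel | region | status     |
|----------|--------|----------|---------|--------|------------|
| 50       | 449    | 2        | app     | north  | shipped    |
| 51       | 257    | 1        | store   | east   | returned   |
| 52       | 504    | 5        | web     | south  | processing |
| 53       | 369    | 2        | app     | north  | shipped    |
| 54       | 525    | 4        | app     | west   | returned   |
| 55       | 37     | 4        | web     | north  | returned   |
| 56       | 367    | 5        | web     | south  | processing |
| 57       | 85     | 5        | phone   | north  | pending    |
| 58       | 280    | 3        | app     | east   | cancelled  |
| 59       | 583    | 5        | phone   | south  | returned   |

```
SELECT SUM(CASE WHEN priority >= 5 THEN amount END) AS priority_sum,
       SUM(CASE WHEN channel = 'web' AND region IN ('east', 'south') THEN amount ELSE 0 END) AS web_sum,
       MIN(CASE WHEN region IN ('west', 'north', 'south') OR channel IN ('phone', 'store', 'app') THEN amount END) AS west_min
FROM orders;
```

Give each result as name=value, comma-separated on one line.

[priority_sum: priority >= 5]
order_id=50: ✗
order_id=51: ✗
order_id=52: ✓ → 504
order_id=53: ✗
order_id=54: ✗
order_id=55: ✗
order_id=56: ✓ → 367
order_id=57: ✓ → 85
order_id=58: ✗
order_id=59: ✓ → 583
priority_sum = 504 + 367 + 85 + 583 = 1539
—
[web_sum: channel = 'web' AND region IN ('east', 'south')]
order_id=50: ✗
order_id=51: ✗
order_id=52: ✓ → 504
order_id=53: ✗
order_id=54: ✗
order_id=55: ✗
order_id=56: ✓ → 367
order_id=57: ✗
order_id=58: ✗
order_id=59: ✗
web_sum = 504 + 367 = 871
—
[west_min: region IN ('west', 'north', 'south') OR channel IN ('phone', 'store', 'app')]
order_id=50: ✓ → 449
order_id=51: ✓ → 257
order_id=52: ✓ → 504
order_id=53: ✓ → 369
order_id=54: ✓ → 525
order_id=55: ✓ → 37
order_id=56: ✓ → 367
order_id=57: ✓ → 85
order_id=58: ✓ → 280
order_id=59: ✓ → 583
west_min = MIN(449, 257, 504, 369, 525, 37, 367, 85, 280, 583) = 37

priority_sum=1539, web_sum=871, west_min=37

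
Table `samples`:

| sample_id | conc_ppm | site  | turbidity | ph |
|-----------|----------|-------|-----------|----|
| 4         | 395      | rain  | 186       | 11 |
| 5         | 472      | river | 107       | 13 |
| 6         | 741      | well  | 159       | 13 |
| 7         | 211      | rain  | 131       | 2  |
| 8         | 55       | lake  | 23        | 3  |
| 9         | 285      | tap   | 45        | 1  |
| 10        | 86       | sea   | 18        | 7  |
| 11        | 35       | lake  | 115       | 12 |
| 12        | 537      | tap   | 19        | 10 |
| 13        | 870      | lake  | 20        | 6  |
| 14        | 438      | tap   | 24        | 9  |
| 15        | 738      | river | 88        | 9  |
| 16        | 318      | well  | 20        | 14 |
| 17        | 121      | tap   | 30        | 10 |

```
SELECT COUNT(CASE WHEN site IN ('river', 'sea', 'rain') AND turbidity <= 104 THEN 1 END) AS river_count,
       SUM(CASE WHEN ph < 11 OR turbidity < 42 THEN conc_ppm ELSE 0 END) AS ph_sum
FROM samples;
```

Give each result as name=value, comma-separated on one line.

[river_count: site IN ('river', 'sea', 'rain') AND turbidity <= 104]
sample_id=4: ✗
sample_id=5: ✗
sample_id=6: ✗
sample_id=7: ✗
sample_id=8: ✗
sample_id=9: ✗
sample_id=10: ✓ → 1
sample_id=11: ✗
sample_id=12: ✗
sample_id=13: ✗
sample_id=14: ✗
sample_id=15: ✓ → 1
sample_id=16: ✗
sample_id=17: ✗
river_count = COUNT(1, 1) = 2
—
[ph_sum: ph < 11 OR turbidity < 42]
sample_id=4: ✗
sample_id=5: ✗
sample_id=6: ✗
sample_id=7: ✓ → 211
sample_id=8: ✓ → 55
sample_id=9: ✓ → 285
sample_id=10: ✓ → 86
sample_id=11: ✗
sample_id=12: ✓ → 537
sample_id=13: ✓ → 870
sample_id=14: ✓ → 438
sample_id=15: ✓ → 738
sample_id=16: ✓ → 318
sample_id=17: ✓ → 121
ph_sum = 211 + 55 + 285 + 86 + 537 + 870 + 438 + 738 + 318 + 121 = 3659

river_count=2, ph_sum=3659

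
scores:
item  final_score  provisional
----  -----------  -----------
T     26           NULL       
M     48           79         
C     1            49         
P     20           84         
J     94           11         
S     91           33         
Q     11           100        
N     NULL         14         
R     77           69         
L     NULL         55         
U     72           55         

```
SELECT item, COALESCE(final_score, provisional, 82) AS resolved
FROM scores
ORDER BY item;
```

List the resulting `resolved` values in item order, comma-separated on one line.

1, 94, 55, 48, 14, 20, 11, 77, 91, 26, 72

item=C: final_score=1 → 1
item=J: final_score=94 → 94
item=L: final_score=NULL, provisional=55 → 55
item=M: final_score=48 → 48
item=N: final_score=NULL, provisional=14 → 14
item=P: final_score=20 → 20
item=Q: final_score=11 → 11
item=R: final_score=77 → 77
item=S: final_score=91 → 91
item=T: final_score=26 → 26
item=U: final_score=72 → 72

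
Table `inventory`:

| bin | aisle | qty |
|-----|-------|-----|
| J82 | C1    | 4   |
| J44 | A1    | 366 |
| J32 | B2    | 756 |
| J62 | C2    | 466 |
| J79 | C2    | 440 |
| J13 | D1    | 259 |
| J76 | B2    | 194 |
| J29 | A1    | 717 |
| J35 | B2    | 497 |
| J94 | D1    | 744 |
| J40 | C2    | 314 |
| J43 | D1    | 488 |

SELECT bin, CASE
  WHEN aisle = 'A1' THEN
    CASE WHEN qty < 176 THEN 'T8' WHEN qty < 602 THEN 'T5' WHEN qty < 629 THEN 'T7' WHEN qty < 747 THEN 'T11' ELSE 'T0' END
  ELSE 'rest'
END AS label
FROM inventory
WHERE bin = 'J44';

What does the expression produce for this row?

bin = J44: aisle=A1, qty=366.
aisle='A1' → inner[qty < 602] → T5

T5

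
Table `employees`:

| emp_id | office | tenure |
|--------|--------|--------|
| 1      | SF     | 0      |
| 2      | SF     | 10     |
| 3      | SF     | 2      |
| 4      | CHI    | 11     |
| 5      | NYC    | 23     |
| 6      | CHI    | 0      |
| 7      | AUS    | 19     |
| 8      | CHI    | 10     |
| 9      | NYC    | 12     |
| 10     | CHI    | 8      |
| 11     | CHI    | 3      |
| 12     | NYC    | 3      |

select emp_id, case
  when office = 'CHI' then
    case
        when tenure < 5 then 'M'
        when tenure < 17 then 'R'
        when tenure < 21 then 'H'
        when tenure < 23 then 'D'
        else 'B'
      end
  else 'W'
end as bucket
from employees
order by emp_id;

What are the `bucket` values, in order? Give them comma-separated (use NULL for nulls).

W, W, W, R, W, M, W, R, W, R, M, W

emp_id=1: office='SF' → outer ELSE → W
emp_id=2: office='SF' → outer ELSE → W
emp_id=3: office='SF' → outer ELSE → W
emp_id=4: office='CHI' → inner[tenure < 17] → R
emp_id=5: office='NYC' → outer ELSE → W
emp_id=6: office='CHI' → inner[tenure < 5] → M
emp_id=7: office='AUS' → outer ELSE → W
emp_id=8: office='CHI' → inner[tenure < 17] → R
emp_id=9: office='NYC' → outer ELSE → W
emp_id=10: office='CHI' → inner[tenure < 17] → R
emp_id=11: office='CHI' → inner[tenure < 5] → M
emp_id=12: office='NYC' → outer ELSE → W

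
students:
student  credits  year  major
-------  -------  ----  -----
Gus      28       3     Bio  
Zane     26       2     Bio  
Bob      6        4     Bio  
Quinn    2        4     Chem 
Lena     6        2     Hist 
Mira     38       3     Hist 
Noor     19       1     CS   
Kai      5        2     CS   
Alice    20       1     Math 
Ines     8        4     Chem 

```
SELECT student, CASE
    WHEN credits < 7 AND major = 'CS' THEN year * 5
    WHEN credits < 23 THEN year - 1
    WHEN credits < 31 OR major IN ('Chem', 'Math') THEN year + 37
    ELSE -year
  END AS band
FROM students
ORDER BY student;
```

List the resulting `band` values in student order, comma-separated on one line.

student=Alice: credits < 23 → 0
student=Bob: credits < 23 → 3
student=Gus: credits < 31 OR major IN ('Chem', 'Math') → 40
student=Ines: credits < 23 → 3
student=Kai: credits < 7 AND major = 'CS' → 10
student=Lena: credits < 23 → 1
student=Mira: ELSE → -3
student=Noor: credits < 23 → 0
student=Quinn: credits < 23 → 3
student=Zane: credits < 31 OR major IN ('Chem', 'Math') → 39

0, 3, 40, 3, 10, 1, -3, 0, 3, 39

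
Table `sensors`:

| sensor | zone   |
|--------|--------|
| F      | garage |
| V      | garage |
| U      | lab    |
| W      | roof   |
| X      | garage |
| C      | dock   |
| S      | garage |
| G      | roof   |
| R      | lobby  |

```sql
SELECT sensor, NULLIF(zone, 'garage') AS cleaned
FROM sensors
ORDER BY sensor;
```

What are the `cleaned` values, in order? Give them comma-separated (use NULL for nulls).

dock, NULL, roof, lobby, NULL, lab, NULL, roof, NULL

sensor=C: zone=dock vs garage: differ → dock
sensor=F: zone=garage vs garage: equal → NULL
sensor=G: zone=roof vs garage: differ → roof
sensor=R: zone=lobby vs garage: differ → lobby
sensor=S: zone=garage vs garage: equal → NULL
sensor=U: zone=lab vs garage: differ → lab
sensor=V: zone=garage vs garage: equal → NULL
sensor=W: zone=roof vs garage: differ → roof
sensor=X: zone=garage vs garage: equal → NULL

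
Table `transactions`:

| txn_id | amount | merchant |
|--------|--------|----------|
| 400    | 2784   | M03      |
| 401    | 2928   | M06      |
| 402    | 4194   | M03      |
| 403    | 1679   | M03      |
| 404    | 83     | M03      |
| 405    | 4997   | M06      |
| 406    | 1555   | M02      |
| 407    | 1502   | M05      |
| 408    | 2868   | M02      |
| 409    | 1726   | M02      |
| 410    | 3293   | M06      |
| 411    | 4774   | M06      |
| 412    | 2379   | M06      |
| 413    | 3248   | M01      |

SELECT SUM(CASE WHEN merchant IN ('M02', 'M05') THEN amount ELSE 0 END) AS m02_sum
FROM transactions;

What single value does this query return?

7651

txn_id=400: ✗
txn_id=401: ✗
txn_id=402: ✗
txn_id=403: ✗
txn_id=404: ✗
txn_id=405: ✗
txn_id=406: ✓ → 1555
txn_id=407: ✓ → 1502
txn_id=408: ✓ → 2868
txn_id=409: ✓ → 1726
txn_id=410: ✗
txn_id=411: ✗
txn_id=412: ✗
txn_id=413: ✗
m02_sum = 1555 + 1502 + 2868 + 1726 = 7651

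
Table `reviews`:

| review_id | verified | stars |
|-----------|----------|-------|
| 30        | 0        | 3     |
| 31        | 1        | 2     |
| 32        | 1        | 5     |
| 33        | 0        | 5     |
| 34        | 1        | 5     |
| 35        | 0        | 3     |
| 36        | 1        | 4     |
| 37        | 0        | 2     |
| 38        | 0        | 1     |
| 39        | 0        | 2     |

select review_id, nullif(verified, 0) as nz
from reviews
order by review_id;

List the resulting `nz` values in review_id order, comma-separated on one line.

NULL, 1, 1, NULL, 1, NULL, 1, NULL, NULL, NULL

review_id=30: verified=0 vs 0: equal → NULL
review_id=31: verified=1 vs 0: differ → 1
review_id=32: verified=1 vs 0: differ → 1
review_id=33: verified=0 vs 0: equal → NULL
review_id=34: verified=1 vs 0: differ → 1
review_id=35: verified=0 vs 0: equal → NULL
review_id=36: verified=1 vs 0: differ → 1
review_id=37: verified=0 vs 0: equal → NULL
review_id=38: verified=0 vs 0: equal → NULL
review_id=39: verified=0 vs 0: equal → NULL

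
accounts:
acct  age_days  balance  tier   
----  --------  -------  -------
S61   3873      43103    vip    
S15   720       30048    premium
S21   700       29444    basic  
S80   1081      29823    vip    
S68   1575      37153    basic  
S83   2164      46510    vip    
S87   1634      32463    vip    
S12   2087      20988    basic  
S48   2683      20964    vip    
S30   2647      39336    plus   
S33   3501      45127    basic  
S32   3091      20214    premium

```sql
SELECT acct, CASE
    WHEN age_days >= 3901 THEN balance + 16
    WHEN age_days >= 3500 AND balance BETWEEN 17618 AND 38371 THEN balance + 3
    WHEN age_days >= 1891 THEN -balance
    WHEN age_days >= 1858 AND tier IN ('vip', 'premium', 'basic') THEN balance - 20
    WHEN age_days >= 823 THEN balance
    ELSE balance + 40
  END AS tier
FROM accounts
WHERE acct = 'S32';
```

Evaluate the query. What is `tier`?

-20214

acct = S32: age_days=3091, balance=20214, tier=premium.
age_days >= 3901 → false
age_days >= 3500 AND balance BETWEEN 17618 AND 38371 → false
age_days >= 1891 → true → -20214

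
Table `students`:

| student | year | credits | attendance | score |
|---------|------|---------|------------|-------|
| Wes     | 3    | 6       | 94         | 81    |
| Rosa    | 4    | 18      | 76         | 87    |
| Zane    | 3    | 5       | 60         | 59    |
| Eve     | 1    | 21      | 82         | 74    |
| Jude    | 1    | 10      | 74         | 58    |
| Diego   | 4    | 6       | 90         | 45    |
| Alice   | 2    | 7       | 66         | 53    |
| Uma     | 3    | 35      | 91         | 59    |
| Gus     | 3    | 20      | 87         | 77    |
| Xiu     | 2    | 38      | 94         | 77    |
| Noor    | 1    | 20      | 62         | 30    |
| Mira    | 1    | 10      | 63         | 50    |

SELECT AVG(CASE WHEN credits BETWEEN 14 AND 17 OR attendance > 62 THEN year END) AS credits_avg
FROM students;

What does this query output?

2.4

student=Wes: ✓ → 3
student=Rosa: ✓ → 4
student=Zane: ✗
student=Eve: ✓ → 1
student=Jude: ✓ → 1
student=Diego: ✓ → 4
student=Alice: ✓ → 2
student=Uma: ✓ → 3
student=Gus: ✓ → 3
student=Xiu: ✓ → 2
student=Noor: ✗
student=Mira: ✓ → 1
credits_avg = (3 + 4 + 1 + 1 + 4 + 2 + 3 + 3 + 2 + 1) / 10 = 2.4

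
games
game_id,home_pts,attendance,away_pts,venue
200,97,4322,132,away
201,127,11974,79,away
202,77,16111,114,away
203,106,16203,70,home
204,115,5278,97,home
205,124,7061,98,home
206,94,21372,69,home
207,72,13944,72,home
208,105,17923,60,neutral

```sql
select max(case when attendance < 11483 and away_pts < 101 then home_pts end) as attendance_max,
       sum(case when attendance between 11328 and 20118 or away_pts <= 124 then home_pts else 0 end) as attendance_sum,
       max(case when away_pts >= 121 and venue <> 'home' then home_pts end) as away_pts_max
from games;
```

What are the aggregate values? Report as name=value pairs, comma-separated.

[attendance_max: attendance < 11483 and away_pts < 101]
game_id=200: ✗
game_id=201: ✗
game_id=202: ✗
game_id=203: ✗
game_id=204: ✓ → 115
game_id=205: ✓ → 124
game_id=206: ✗
game_id=207: ✗
game_id=208: ✗
attendance_max = MAX(115, 124) = 124
—
[attendance_sum: attendance between 11328 and 20118 or away_pts <= 124]
game_id=200: ✗
game_id=201: ✓ → 127
game_id=202: ✓ → 77
game_id=203: ✓ → 106
game_id=204: ✓ → 115
game_id=205: ✓ → 124
game_id=206: ✓ → 94
game_id=207: ✓ → 72
game_id=208: ✓ → 105
attendance_sum = 127 + 77 + 106 + 115 + 124 + 94 + 72 + 105 = 820
—
[away_pts_max: away_pts >= 121 and venue <> 'home']
game_id=200: ✓ → 97
game_id=201: ✗
game_id=202: ✗
game_id=203: ✗
game_id=204: ✗
game_id=205: ✗
game_id=206: ✗
game_id=207: ✗
game_id=208: ✗
away_pts_max = MAX(97) = 97

attendance_max=124, attendance_sum=820, away_pts_max=97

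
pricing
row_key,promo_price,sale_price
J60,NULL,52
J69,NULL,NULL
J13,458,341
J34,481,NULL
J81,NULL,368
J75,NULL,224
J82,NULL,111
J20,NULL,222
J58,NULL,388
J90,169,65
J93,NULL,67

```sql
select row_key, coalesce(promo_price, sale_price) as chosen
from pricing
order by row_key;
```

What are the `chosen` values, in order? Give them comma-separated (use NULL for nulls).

row_key=J13: promo_price=458 → 458
row_key=J20: promo_price=NULL, sale_price=222 → 222
row_key=J34: promo_price=481 → 481
row_key=J58: promo_price=NULL, sale_price=388 → 388
row_key=J60: promo_price=NULL, sale_price=52 → 52
row_key=J69: promo_price=NULL, sale_price=NULL (all NULL) → NULL
row_key=J75: promo_price=NULL, sale_price=224 → 224
row_key=J81: promo_price=NULL, sale_price=368 → 368
row_key=J82: promo_price=NULL, sale_price=111 → 111
row_key=J90: promo_price=169 → 169
row_key=J93: promo_price=NULL, sale_price=67 → 67

458, 222, 481, 388, 52, NULL, 224, 368, 111, 169, 67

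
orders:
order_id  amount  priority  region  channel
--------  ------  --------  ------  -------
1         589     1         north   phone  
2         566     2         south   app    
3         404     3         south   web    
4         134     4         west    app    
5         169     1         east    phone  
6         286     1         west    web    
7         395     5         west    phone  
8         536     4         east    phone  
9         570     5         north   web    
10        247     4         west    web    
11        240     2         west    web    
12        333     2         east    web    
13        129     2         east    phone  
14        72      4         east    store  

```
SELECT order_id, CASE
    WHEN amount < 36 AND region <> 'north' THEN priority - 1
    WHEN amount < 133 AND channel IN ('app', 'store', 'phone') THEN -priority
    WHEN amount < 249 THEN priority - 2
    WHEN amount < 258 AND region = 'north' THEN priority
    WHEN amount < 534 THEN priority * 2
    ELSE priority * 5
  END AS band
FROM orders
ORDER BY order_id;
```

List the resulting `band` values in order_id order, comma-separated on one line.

order_id=1: ELSE → 5
order_id=2: ELSE → 10
order_id=3: amount < 534 → 6
order_id=4: amount < 249 → 2
order_id=5: amount < 249 → -1
order_id=6: amount < 534 → 2
order_id=7: amount < 534 → 10
order_id=8: ELSE → 20
order_id=9: ELSE → 25
order_id=10: amount < 249 → 2
order_id=11: amount < 249 → 0
order_id=12: amount < 534 → 4
order_id=13: amount < 133 AND channel IN ('app', 'store', 'phone') → -2
order_id=14: amount < 133 AND channel IN ('app', 'store', 'phone') → -4

5, 10, 6, 2, -1, 2, 10, 20, 25, 2, 0, 4, -2, -4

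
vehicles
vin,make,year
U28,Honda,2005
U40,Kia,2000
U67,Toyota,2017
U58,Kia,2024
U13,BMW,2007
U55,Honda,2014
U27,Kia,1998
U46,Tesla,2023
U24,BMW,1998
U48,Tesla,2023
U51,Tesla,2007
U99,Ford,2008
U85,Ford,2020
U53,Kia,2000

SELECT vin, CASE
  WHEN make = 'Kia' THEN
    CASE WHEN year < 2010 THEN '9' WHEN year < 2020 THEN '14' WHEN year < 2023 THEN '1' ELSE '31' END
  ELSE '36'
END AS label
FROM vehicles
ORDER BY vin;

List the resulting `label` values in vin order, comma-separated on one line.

36, 36, 9, 36, 9, 36, 36, 36, 9, 36, 31, 36, 36, 36

vin=U13: make='BMW' → outer ELSE → 36
vin=U24: make='BMW' → outer ELSE → 36
vin=U27: make='Kia' → inner[year < 2010] → 9
vin=U28: make='Honda' → outer ELSE → 36
vin=U40: make='Kia' → inner[year < 2010] → 9
vin=U46: make='Tesla' → outer ELSE → 36
vin=U48: make='Tesla' → outer ELSE → 36
vin=U51: make='Tesla' → outer ELSE → 36
vin=U53: make='Kia' → inner[year < 2010] → 9
vin=U55: make='Honda' → outer ELSE → 36
vin=U58: make='Kia' → inner[ELSE] → 31
vin=U67: make='Toyota' → outer ELSE → 36
vin=U85: make='Ford' → outer ELSE → 36
vin=U99: make='Ford' → outer ELSE → 36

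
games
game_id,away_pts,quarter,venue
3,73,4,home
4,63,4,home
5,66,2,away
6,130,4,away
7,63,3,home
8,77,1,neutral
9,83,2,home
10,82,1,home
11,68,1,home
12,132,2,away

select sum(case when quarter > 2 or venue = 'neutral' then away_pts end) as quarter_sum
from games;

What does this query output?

game_id=3: ✓ → 73
game_id=4: ✓ → 63
game_id=5: ✗
game_id=6: ✓ → 130
game_id=7: ✓ → 63
game_id=8: ✓ → 77
game_id=9: ✗
game_id=10: ✗
game_id=11: ✗
game_id=12: ✗
quarter_sum = 73 + 63 + 130 + 63 + 77 = 406

406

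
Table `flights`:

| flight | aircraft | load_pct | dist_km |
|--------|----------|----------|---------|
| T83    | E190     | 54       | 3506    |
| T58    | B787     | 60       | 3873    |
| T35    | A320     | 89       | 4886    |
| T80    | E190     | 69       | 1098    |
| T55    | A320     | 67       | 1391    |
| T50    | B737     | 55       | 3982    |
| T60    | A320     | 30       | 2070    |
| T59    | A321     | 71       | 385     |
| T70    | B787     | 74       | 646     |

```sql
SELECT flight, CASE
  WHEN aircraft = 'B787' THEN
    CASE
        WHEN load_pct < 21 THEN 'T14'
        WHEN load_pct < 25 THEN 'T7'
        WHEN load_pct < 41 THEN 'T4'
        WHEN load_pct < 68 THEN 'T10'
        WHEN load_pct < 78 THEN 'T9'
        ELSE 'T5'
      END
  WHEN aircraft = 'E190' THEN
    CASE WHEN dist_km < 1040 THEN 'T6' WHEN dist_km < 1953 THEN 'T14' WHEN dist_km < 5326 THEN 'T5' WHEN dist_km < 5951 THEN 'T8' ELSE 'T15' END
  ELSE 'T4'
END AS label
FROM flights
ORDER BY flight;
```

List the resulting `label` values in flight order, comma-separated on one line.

T4, T4, T4, T10, T4, T4, T9, T14, T5

flight=T35: aircraft='A320' → outer ELSE → T4
flight=T50: aircraft='B737' → outer ELSE → T4
flight=T55: aircraft='A320' → outer ELSE → T4
flight=T58: aircraft='B787' → inner[load_pct < 68] → T10
flight=T59: aircraft='A321' → outer ELSE → T4
flight=T60: aircraft='A320' → outer ELSE → T4
flight=T70: aircraft='B787' → inner[load_pct < 78] → T9
flight=T80: aircraft='E190' → inner[dist_km < 1953] → T14
flight=T83: aircraft='E190' → inner[dist_km < 5326] → T5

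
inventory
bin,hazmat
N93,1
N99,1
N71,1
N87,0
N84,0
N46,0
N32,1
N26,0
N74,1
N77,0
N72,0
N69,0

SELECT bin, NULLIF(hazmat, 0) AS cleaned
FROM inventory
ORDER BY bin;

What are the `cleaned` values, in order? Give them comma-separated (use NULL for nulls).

NULL, 1, NULL, NULL, 1, NULL, 1, NULL, NULL, NULL, 1, 1

bin=N26: hazmat=0 vs 0: equal → NULL
bin=N32: hazmat=1 vs 0: differ → 1
bin=N46: hazmat=0 vs 0: equal → NULL
bin=N69: hazmat=0 vs 0: equal → NULL
bin=N71: hazmat=1 vs 0: differ → 1
bin=N72: hazmat=0 vs 0: equal → NULL
bin=N74: hazmat=1 vs 0: differ → 1
bin=N77: hazmat=0 vs 0: equal → NULL
bin=N84: hazmat=0 vs 0: equal → NULL
bin=N87: hazmat=0 vs 0: equal → NULL
bin=N93: hazmat=1 vs 0: differ → 1
bin=N99: hazmat=1 vs 0: differ → 1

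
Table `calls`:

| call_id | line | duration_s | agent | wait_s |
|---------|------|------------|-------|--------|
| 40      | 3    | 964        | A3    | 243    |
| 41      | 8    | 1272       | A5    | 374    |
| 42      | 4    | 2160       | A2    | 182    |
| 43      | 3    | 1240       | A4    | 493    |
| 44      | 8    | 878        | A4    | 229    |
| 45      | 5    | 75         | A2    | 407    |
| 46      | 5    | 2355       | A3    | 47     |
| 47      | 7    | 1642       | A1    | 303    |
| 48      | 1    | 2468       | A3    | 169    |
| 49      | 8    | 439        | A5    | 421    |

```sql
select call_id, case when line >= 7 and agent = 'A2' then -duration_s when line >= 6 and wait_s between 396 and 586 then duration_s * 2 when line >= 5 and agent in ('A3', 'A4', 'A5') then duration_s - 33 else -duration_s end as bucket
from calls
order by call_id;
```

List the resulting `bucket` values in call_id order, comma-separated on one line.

call_id=40: ELSE → -964
call_id=41: line >= 5 and agent in ('A3', 'A4', 'A5') → 1239
call_id=42: ELSE → -2160
call_id=43: ELSE → -1240
call_id=44: line >= 5 and agent in ('A3', 'A4', 'A5') → 845
call_id=45: ELSE → -75
call_id=46: line >= 5 and agent in ('A3', 'A4', 'A5') → 2322
call_id=47: ELSE → -1642
call_id=48: ELSE → -2468
call_id=49: line >= 6 and wait_s between 396 and 586 → 878

-964, 1239, -2160, -1240, 845, -75, 2322, -1642, -2468, 878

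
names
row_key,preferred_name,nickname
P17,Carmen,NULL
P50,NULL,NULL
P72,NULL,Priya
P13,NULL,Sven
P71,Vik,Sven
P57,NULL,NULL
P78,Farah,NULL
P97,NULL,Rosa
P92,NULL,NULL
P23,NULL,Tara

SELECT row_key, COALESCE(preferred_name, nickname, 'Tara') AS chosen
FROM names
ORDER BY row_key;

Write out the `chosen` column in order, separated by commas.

row_key=P13: preferred_name=NULL, nickname=Sven → Sven
row_key=P17: preferred_name=Carmen → Carmen
row_key=P23: preferred_name=NULL, nickname=Tara → Tara
row_key=P50: preferred_name=NULL, nickname=NULL, → literal Tara → Tara
row_key=P57: preferred_name=NULL, nickname=NULL, → literal Tara → Tara
row_key=P71: preferred_name=Vik → Vik
row_key=P72: preferred_name=NULL, nickname=Priya → Priya
row_key=P78: preferred_name=Farah → Farah
row_key=P92: preferred_name=NULL, nickname=NULL, → literal Tara → Tara
row_key=P97: preferred_name=NULL, nickname=Rosa → Rosa

Sven, Carmen, Tara, Tara, Tara, Vik, Priya, Farah, Tara, Rosa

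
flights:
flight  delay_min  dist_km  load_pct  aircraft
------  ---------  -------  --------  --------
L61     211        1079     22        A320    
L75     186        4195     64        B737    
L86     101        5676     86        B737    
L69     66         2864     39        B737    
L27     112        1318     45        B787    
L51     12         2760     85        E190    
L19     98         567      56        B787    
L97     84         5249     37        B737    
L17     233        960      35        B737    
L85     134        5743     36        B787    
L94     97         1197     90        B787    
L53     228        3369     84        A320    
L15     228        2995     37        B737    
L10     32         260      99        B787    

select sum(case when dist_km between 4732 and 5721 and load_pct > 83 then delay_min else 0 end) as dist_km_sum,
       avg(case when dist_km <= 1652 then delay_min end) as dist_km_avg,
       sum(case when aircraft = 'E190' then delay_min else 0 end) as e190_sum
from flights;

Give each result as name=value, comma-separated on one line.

dist_km_sum=101, dist_km_avg=130.5, e190_sum=12

[dist_km_sum: dist_km between 4732 and 5721 and load_pct > 83]
flight=L61: ✗
flight=L75: ✗
flight=L86: ✓ → 101
flight=L69: ✗
flight=L27: ✗
flight=L51: ✗
flight=L19: ✗
flight=L97: ✗
flight=L17: ✗
flight=L85: ✗
flight=L94: ✗
flight=L53: ✗
flight=L15: ✗
flight=L10: ✗
dist_km_sum = 101
—
[dist_km_avg: dist_km <= 1652]
flight=L61: ✓ → 211
flight=L75: ✗
flight=L86: ✗
flight=L69: ✗
flight=L27: ✓ → 112
flight=L51: ✗
flight=L19: ✓ → 98
flight=L97: ✗
flight=L17: ✓ → 233
flight=L85: ✗
flight=L94: ✓ → 97
flight=L53: ✗
flight=L15: ✗
flight=L10: ✓ → 32
dist_km_avg = (211 + 112 + 98 + 233 + 97 + 32) / 6 = 130.5
—
[e190_sum: aircraft = 'E190']
flight=L61: ✗
flight=L75: ✗
flight=L86: ✗
flight=L69: ✗
flight=L27: ✗
flight=L51: ✓ → 12
flight=L19: ✗
flight=L97: ✗
flight=L17: ✗
flight=L85: ✗
flight=L94: ✗
flight=L53: ✗
flight=L15: ✗
flight=L10: ✗
e190_sum = 12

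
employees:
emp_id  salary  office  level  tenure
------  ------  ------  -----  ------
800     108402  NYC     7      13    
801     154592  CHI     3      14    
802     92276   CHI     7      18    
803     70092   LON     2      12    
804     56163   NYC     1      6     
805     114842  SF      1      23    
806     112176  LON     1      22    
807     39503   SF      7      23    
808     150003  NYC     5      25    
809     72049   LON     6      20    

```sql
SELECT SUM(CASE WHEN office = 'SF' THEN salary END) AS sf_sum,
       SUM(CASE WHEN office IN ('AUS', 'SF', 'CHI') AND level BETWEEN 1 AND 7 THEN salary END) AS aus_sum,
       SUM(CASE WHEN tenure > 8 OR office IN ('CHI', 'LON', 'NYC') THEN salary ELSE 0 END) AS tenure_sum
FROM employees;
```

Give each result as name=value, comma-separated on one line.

sf_sum=154345, aus_sum=401213, tenure_sum=970098

[sf_sum: office = 'SF']
emp_id=800: ✗
emp_id=801: ✗
emp_id=802: ✗
emp_id=803: ✗
emp_id=804: ✗
emp_id=805: ✓ → 114842
emp_id=806: ✗
emp_id=807: ✓ → 39503
emp_id=808: ✗
emp_id=809: ✗
sf_sum = 114842 + 39503 = 154345
—
[aus_sum: office IN ('AUS', 'SF', 'CHI') AND level BETWEEN 1 AND 7]
emp_id=800: ✗
emp_id=801: ✓ → 154592
emp_id=802: ✓ → 92276
emp_id=803: ✗
emp_id=804: ✗
emp_id=805: ✓ → 114842
emp_id=806: ✗
emp_id=807: ✓ → 39503
emp_id=808: ✗
emp_id=809: ✗
aus_sum = 154592 + 92276 + 114842 + 39503 = 401213
—
[tenure_sum: tenure > 8 OR office IN ('CHI', 'LON', 'NYC')]
emp_id=800: ✓ → 108402
emp_id=801: ✓ → 154592
emp_id=802: ✓ → 92276
emp_id=803: ✓ → 70092
emp_id=804: ✓ → 56163
emp_id=805: ✓ → 114842
emp_id=806: ✓ → 112176
emp_id=807: ✓ → 39503
emp_id=808: ✓ → 150003
emp_id=809: ✓ → 72049
tenure_sum = 108402 + 154592 + 92276 + 70092 + 56163 + 114842 + 112176 + 39503 + 150003 + 72049 = 970098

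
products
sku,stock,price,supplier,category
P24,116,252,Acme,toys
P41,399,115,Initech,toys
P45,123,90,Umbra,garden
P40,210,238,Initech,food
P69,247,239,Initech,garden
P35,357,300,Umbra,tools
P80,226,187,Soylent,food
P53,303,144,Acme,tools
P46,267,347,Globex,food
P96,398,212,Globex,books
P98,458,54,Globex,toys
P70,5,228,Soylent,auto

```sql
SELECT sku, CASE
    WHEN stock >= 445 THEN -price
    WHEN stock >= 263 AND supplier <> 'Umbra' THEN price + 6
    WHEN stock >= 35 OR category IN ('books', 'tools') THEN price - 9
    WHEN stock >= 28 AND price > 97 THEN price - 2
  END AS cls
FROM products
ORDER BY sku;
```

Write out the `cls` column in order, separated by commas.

sku=P24: stock >= 35 OR category IN ('books', 'tools') → 243
sku=P35: stock >= 35 OR category IN ('books', 'tools') → 291
sku=P40: stock >= 35 OR category IN ('books', 'tools') → 229
sku=P41: stock >= 263 AND supplier <> 'Umbra' → 121
sku=P45: stock >= 35 OR category IN ('books', 'tools') → 81
sku=P46: stock >= 263 AND supplier <> 'Umbra' → 353
sku=P53: stock >= 263 AND supplier <> 'Umbra' → 150
sku=P69: stock >= 35 OR category IN ('books', 'tools') → 230
sku=P70: (no match → NULL) → NULL
sku=P80: stock >= 35 OR category IN ('books', 'tools') → 178
sku=P96: stock >= 263 AND supplier <> 'Umbra' → 218
sku=P98: stock >= 445 → -54

243, 291, 229, 121, 81, 353, 150, 230, NULL, 178, 218, -54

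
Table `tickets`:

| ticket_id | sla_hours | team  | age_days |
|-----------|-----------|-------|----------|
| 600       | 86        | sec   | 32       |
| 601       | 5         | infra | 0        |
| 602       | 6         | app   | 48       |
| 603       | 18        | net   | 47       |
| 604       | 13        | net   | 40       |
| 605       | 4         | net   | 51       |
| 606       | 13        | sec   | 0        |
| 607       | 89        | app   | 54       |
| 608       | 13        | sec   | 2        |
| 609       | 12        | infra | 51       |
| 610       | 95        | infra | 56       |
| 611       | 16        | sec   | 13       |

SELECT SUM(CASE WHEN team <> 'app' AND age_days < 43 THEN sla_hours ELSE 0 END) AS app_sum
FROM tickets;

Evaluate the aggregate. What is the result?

146

ticket_id=600: ✓ → 86
ticket_id=601: ✓ → 5
ticket_id=602: ✗
ticket_id=603: ✗
ticket_id=604: ✓ → 13
ticket_id=605: ✗
ticket_id=606: ✓ → 13
ticket_id=607: ✗
ticket_id=608: ✓ → 13
ticket_id=609: ✗
ticket_id=610: ✗
ticket_id=611: ✓ → 16
app_sum = 86 + 5 + 13 + 13 + 13 + 16 = 146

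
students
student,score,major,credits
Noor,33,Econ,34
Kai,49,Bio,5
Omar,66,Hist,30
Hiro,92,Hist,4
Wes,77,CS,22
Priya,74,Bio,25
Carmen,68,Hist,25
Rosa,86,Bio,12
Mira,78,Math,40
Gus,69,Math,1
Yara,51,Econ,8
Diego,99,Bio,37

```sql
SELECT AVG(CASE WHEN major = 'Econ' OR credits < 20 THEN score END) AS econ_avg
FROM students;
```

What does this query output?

student=Noor: ✓ → 33
student=Kai: ✓ → 49
student=Omar: ✗
student=Hiro: ✓ → 92
student=Wes: ✗
student=Priya: ✗
student=Carmen: ✗
student=Rosa: ✓ → 86
student=Mira: ✗
student=Gus: ✓ → 69
student=Yara: ✓ → 51
student=Diego: ✗
econ_avg = (33 + 49 + 92 + 86 + 69 + 51) / 6 = 63.3333333333

63.3333333333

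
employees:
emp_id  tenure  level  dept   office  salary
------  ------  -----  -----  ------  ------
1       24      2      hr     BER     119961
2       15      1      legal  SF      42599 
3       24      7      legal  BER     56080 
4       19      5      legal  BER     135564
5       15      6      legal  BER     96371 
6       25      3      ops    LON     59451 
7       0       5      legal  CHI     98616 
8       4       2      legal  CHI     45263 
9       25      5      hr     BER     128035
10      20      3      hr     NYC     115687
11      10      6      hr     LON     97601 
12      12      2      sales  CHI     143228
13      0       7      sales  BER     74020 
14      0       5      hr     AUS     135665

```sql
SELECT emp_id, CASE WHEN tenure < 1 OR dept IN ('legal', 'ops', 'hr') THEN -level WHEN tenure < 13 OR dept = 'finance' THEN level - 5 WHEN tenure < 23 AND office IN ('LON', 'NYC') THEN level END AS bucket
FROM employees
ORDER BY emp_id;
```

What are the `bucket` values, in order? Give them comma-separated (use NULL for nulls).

emp_id=1: tenure < 1 OR dept IN ('legal', 'ops', 'hr') → -2
emp_id=2: tenure < 1 OR dept IN ('legal', 'ops', 'hr') → -1
emp_id=3: tenure < 1 OR dept IN ('legal', 'ops', 'hr') → -7
emp_id=4: tenure < 1 OR dept IN ('legal', 'ops', 'hr') → -5
emp_id=5: tenure < 1 OR dept IN ('legal', 'ops', 'hr') → -6
emp_id=6: tenure < 1 OR dept IN ('legal', 'ops', 'hr') → -3
emp_id=7: tenure < 1 OR dept IN ('legal', 'ops', 'hr') → -5
emp_id=8: tenure < 1 OR dept IN ('legal', 'ops', 'hr') → -2
emp_id=9: tenure < 1 OR dept IN ('legal', 'ops', 'hr') → -5
emp_id=10: tenure < 1 OR dept IN ('legal', 'ops', 'hr') → -3
emp_id=11: tenure < 1 OR dept IN ('legal', 'ops', 'hr') → -6
emp_id=12: tenure < 13 OR dept = 'finance' → -3
emp_id=13: tenure < 1 OR dept IN ('legal', 'ops', 'hr') → -7
emp_id=14: tenure < 1 OR dept IN ('legal', 'ops', 'hr') → -5

-2, -1, -7, -5, -6, -3, -5, -2, -5, -3, -6, -3, -7, -5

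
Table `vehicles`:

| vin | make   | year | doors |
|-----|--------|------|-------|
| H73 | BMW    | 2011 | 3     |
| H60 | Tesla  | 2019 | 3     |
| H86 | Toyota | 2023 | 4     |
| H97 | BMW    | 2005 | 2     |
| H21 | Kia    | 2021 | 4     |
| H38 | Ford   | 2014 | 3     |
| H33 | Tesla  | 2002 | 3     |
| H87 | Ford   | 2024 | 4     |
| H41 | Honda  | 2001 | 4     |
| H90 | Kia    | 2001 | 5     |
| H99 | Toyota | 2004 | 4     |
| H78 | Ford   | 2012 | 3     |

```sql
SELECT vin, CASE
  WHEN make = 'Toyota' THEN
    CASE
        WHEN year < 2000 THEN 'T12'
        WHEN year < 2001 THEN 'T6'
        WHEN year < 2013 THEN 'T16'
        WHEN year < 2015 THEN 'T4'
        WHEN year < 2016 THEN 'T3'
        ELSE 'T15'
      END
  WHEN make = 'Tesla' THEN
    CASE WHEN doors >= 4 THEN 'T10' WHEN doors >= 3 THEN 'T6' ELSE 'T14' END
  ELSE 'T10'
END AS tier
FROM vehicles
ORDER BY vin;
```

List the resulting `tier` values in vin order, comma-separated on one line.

vin=H21: make='Kia' → outer ELSE → T10
vin=H33: make='Tesla' → inner[doors >= 3] → T6
vin=H38: make='Ford' → outer ELSE → T10
vin=H41: make='Honda' → outer ELSE → T10
vin=H60: make='Tesla' → inner[doors >= 3] → T6
vin=H73: make='BMW' → outer ELSE → T10
vin=H78: make='Ford' → outer ELSE → T10
vin=H86: make='Toyota' → inner[ELSE] → T15
vin=H87: make='Ford' → outer ELSE → T10
vin=H90: make='Kia' → outer ELSE → T10
vin=H97: make='BMW' → outer ELSE → T10
vin=H99: make='Toyota' → inner[year < 2013] → T16

T10, T6, T10, T10, T6, T10, T10, T15, T10, T10, T10, T16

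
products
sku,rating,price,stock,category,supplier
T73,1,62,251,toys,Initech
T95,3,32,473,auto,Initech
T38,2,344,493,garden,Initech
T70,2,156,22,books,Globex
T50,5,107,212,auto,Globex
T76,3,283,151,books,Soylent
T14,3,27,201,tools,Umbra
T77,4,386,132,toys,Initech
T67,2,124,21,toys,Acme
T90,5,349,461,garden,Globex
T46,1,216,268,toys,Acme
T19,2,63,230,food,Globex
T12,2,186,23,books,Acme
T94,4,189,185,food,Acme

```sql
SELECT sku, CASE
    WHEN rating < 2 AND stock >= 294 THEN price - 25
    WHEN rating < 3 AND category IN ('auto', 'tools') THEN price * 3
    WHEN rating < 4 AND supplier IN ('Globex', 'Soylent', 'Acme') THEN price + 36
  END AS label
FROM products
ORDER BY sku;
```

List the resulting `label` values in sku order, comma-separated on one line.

222, NULL, 99, NULL, 252, NULL, 160, 192, NULL, 319, NULL, NULL, NULL, NULL

sku=T12: rating < 4 AND supplier IN ('Globex', 'Soylent', 'Acme') → 222
sku=T14: (no match → NULL) → NULL
sku=T19: rating < 4 AND supplier IN ('Globex', 'Soylent', 'Acme') → 99
sku=T38: (no match → NULL) → NULL
sku=T46: rating < 4 AND supplier IN ('Globex', 'Soylent', 'Acme') → 252
sku=T50: (no match → NULL) → NULL
sku=T67: rating < 4 AND supplier IN ('Globex', 'Soylent', 'Acme') → 160
sku=T70: rating < 4 AND supplier IN ('Globex', 'Soylent', 'Acme') → 192
sku=T73: (no match → NULL) → NULL
sku=T76: rating < 4 AND supplier IN ('Globex', 'Soylent', 'Acme') → 319
sku=T77: (no match → NULL) → NULL
sku=T90: (no match → NULL) → NULL
sku=T94: (no match → NULL) → NULL
sku=T95: (no match → NULL) → NULL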